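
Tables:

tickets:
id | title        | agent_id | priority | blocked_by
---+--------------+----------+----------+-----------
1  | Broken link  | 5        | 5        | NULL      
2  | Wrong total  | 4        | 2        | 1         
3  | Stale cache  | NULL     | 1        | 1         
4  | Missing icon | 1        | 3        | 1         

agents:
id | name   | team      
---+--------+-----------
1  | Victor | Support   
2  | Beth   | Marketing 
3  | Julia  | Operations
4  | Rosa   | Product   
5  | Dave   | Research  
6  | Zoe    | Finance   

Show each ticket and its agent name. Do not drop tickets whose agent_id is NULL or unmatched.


LEFT JOIN keeps every row from tickets (the left table); where agent_id has no match in agents, the agent columns become NULL. Walk through each ticket:
  - ticket 1 (Broken link): agent_id=5 -> matches Dave
  - ticket 2 (Wrong total): agent_id=4 -> matches Rosa
  - ticket 3 (Stale cache): agent_id=NULL, no match -> kept with NULL
  - ticket 4 (Missing icon): agent_id=1 -> matches Victor
All 4 rows appear; 1 has NULL agent.

SQL:
SELECT a.title, b.name AS agent
FROM tickets a
LEFT JOIN agents b ON a.agent_id = b.id

Result:
title        | agent 
-------------+-------
Broken link  | Dave  
Wrong total  | Rosa  
Stale cache  | NULL  
Missing icon | Victor


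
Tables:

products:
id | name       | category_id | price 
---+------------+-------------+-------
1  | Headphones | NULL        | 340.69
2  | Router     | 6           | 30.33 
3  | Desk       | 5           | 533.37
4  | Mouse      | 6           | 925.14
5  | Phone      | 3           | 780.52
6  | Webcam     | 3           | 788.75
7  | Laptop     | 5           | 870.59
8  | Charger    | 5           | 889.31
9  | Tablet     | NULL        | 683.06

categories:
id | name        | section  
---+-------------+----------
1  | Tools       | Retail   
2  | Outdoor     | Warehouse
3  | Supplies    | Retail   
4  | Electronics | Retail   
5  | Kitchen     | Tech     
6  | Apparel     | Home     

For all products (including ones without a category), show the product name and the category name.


LEFT JOIN keeps every row from products (the left table); where category_id has no match in categories, the category columns become NULL. Walk through each product:
  - product 1 (Headphones): category_id=NULL, no match -> kept with NULL
  - product 2 (Router): category_id=6 -> matches Apparel
  - product 3 (Desk): category_id=5 -> matches Kitchen
  - product 4 (Mouse): category_id=6 -> matches Apparel
  - product 5 (Phone): category_id=3 -> matches Supplies
  - product 6 (Webcam): category_id=3 -> matches Supplies
  - product 7 (Laptop): category_id=5 -> matches Kitchen
  - product 8 (Charger): category_id=5 -> matches Kitchen
  - product 9 (Tablet): category_id=NULL, no match -> kept with NULL
All 9 rows appear; 2 have NULL category.

SQL:
SELECT a.name, b.name AS category
FROM products a
LEFT JOIN categories b ON a.category_id = b.id

Result:
name       | category
-----------+---------
Headphones | NULL    
Router     | Apparel 
Desk       | Kitchen 
Mouse      | Apparel 
Phone      | Supplies
Webcam     | Supplies
Laptop     | Kitchen 
Charger    | Kitchen 
Tablet     | NULL    


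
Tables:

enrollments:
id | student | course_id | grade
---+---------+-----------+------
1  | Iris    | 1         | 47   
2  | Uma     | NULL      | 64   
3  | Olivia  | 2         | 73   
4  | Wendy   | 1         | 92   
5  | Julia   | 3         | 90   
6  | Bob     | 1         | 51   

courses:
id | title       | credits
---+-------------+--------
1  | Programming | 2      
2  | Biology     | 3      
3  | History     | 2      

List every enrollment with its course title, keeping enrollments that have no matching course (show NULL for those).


LEFT JOIN keeps every row from enrollments (the left table); where course_id has no match in courses, the course columns become NULL. Walk through each enrollment:
  - enrollment 1 (Iris): course_id=1 -> matches Programming
  - enrollment 2 (Uma): course_id=NULL, no match -> kept with NULL
  - enrollment 3 (Olivia): course_id=2 -> matches Biology
  - enrollment 4 (Wendy): course_id=1 -> matches Programming
  - enrollment 5 (Julia): course_id=3 -> matches History
  - enrollment 6 (Bob): course_id=1 -> matches Programming
All 6 rows appear; 1 has NULL course.

SQL:
SELECT a.student, b.title AS course
FROM enrollments a
LEFT JOIN courses b ON a.course_id = b.id

Result:
student | course     
--------+------------
Iris    | Programming
Uma     | NULL       
Olivia  | Biology    
Wendy   | Programming
Julia   | History    
Bob     | Programming


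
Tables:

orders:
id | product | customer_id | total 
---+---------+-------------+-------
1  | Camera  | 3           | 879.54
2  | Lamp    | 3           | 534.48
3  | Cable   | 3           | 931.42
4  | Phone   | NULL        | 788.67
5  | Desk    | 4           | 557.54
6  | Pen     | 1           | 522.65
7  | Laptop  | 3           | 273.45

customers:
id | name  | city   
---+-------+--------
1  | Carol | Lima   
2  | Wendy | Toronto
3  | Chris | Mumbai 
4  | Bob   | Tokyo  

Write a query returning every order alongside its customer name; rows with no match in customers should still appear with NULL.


LEFT JOIN keeps every row from orders (the left table); where customer_id has no match in customers, the customer columns become NULL. Walk through each order:
  - order 1 (Camera): customer_id=3 -> matches Chris
  - order 2 (Lamp): customer_id=3 -> matches Chris
  - order 3 (Cable): customer_id=3 -> matches Chris
  - order 4 (Phone): customer_id=NULL, no match -> kept with NULL
  - order 5 (Desk): customer_id=4 -> matches Bob
  - order 6 (Pen): customer_id=1 -> matches Carol
  - order 7 (Laptop): customer_id=3 -> matches Chris
All 7 rows appear; 1 has NULL customer.

SQL:
SELECT a.product, b.name AS customer
FROM orders a
LEFT JOIN customers b ON a.customer_id = b.id

Result:
product | customer
--------+---------
Camera  | Chris   
Lamp    | Chris   
Cable   | Chris   
Phone   | NULL    
Desk    | Bob     
Pen     | Carol   
Laptop  | Chris   


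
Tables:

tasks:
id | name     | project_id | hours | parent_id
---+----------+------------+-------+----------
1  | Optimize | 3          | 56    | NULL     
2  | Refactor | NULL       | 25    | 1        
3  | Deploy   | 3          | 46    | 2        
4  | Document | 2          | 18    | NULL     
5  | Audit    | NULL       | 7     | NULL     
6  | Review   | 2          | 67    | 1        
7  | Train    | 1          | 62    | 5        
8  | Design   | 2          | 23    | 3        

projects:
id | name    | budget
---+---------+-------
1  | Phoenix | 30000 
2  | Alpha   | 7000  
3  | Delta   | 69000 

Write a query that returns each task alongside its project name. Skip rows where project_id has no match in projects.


INNER JOIN keeps only tasks rows whose project_id matches an id in projects. Walk through each task:
  - task 1 (Optimize): project_id=3 -> matches Delta
  - task 2 (Refactor): project_id=NULL, no match -> dropped
  - task 3 (Deploy): project_id=3 -> matches Delta
  - task 4 (Document): project_id=2 -> matches Alpha
  - task 5 (Audit): project_id=NULL, no match -> dropped
  - task 6 (Review): project_id=2 -> matches Alpha
  - task 7 (Train): project_id=1 -> matches Phoenix
  - task 8 (Design): project_id=2 -> matches Alpha
So 2 of 8 rows are dropped.

SQL:
SELECT a.name, b.name AS project
FROM tasks a
INNER JOIN projects b ON a.project_id = b.id

Result:
name     | project
---------+--------
Optimize | Delta  
Deploy   | Delta  
Document | Alpha  
Review   | Alpha  
Train    | Phoenix
Design   | Alpha  


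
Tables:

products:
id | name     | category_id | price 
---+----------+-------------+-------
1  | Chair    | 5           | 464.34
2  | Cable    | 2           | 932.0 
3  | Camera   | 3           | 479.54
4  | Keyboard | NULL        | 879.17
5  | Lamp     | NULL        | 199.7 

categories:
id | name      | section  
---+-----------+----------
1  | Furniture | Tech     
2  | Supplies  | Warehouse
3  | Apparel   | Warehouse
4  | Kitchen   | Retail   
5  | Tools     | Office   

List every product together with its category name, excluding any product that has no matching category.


INNER JOIN keeps only products rows whose category_id matches an id in categories. Walk through each product:
  - product 1 (Chair): category_id=5 -> matches Tools
  - product 2 (Cable): category_id=2 -> matches Supplies
  - product 3 (Camera): category_id=3 -> matches Apparel
  - product 4 (Keyboard): category_id=NULL, no match -> dropped
  - product 5 (Lamp): category_id=NULL, no match -> dropped
So 2 of 5 rows are dropped.

SQL:
SELECT a.name, b.name AS category
FROM products a
INNER JOIN categories b ON a.category_id = b.id

Result:
name   | category
-------+---------
Chair  | Tools   
Cable  | Supplies
Camera | Apparel 


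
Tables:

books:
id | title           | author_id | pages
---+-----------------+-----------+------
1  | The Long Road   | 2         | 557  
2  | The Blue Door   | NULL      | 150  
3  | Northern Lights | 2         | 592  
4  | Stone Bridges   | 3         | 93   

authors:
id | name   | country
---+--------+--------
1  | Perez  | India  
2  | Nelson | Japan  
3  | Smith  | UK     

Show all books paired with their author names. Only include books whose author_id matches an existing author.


INNER JOIN keeps only books rows whose author_id matches an id in authors. Walk through each book:
  - book 1 (The Long Road): author_id=2 -> matches Nelson
  - book 2 (The Blue Door): author_id=NULL, no match -> dropped
  - book 3 (Northern Lights): author_id=2 -> matches Nelson
  - book 4 (Stone Bridges): author_id=3 -> matches Smith
So 1 of 4 rows is dropped.

SQL:
SELECT a.title, b.name AS author
FROM books a
INNER JOIN authors b ON a.author_id = b.id

Result:
title           | author
----------------+-------
The Long Road   | Nelson
Northern Lights | Nelson
Stone Bridges   | Smith 


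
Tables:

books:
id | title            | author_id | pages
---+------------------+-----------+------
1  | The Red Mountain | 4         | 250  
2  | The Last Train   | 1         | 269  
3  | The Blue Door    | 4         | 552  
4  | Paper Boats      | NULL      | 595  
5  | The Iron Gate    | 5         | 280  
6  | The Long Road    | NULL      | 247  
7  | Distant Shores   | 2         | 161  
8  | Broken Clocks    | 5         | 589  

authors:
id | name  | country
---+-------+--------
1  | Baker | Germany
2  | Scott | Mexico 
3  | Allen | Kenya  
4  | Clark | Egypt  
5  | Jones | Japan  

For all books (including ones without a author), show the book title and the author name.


LEFT JOIN keeps every row from books (the left table); where author_id has no match in authors, the author columns become NULL. Walk through each book:
  - book 1 (The Red Mountain): author_id=4 -> matches Clark
  - book 2 (The Last Train): author_id=1 -> matches Baker
  - book 3 (The Blue Door): author_id=4 -> matches Clark
  - book 4 (Paper Boats): author_id=NULL, no match -> kept with NULL
  - book 5 (The Iron Gate): author_id=5 -> matches Jones
  - book 6 (The Long Road): author_id=NULL, no match -> kept with NULL
  - book 7 (Distant Shores): author_id=2 -> matches Scott
  - book 8 (Broken Clocks): author_id=5 -> matches Jones
All 8 rows appear; 2 have NULL author.

SQL:
SELECT a.title, b.name AS author
FROM books a
LEFT JOIN authors b ON a.author_id = b.id

Result:
title            | author
-----------------+-------
The Red Mountain | Clark 
The Last Train   | Baker 
The Blue Door    | Clark 
Paper Boats      | NULL  
The Iron Gate    | Jones 
The Long Road    | NULL  
Distant Shores   | Scott 
Broken Clocks    | Jones 


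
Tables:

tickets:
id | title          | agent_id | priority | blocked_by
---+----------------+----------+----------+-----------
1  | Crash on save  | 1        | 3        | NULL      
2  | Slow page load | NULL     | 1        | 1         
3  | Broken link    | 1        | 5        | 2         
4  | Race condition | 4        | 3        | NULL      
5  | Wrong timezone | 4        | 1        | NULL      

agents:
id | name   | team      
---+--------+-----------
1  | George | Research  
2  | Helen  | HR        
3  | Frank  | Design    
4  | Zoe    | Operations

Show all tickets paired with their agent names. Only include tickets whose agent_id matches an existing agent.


INNER JOIN keeps only tickets rows whose agent_id matches an id in agents. Walk through each ticket:
  - ticket 1 (Crash on save): agent_id=1 -> matches George
  - ticket 2 (Slow page load): agent_id=NULL, no match -> dropped
  - ticket 3 (Broken link): agent_id=1 -> matches George
  - ticket 4 (Race condition): agent_id=4 -> matches Zoe
  - ticket 5 (Wrong timezone): agent_id=4 -> matches Zoe
So 1 of 5 rows is dropped.

SQL:
SELECT a.title, b.name AS agent
FROM tickets a
INNER JOIN agents b ON a.agent_id = b.id

Result:
title          | agent 
---------------+-------
Crash on save  | George
Broken link    | George
Race condition | Zoe   
Wrong timezone | Zoe   


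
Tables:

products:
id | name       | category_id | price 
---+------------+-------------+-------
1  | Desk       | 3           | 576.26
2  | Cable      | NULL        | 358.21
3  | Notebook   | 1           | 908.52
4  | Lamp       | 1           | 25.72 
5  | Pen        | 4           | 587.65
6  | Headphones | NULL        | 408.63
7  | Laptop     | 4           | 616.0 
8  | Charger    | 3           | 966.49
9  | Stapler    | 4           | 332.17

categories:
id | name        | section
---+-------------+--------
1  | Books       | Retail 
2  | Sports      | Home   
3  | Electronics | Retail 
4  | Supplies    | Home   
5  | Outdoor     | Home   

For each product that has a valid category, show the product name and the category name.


INNER JOIN keeps only products rows whose category_id matches an id in categories. Walk through each product:
  - product 1 (Desk): category_id=3 -> matches Electronics
  - product 2 (Cable): category_id=NULL, no match -> dropped
  - product 3 (Notebook): category_id=1 -> matches Books
  - product 4 (Lamp): category_id=1 -> matches Books
  - product 5 (Pen): category_id=4 -> matches Supplies
  - product 6 (Headphones): category_id=NULL, no match -> dropped
  - product 7 (Laptop): category_id=4 -> matches Supplies
  - product 8 (Charger): category_id=3 -> matches Electronics
  - product 9 (Stapler): category_id=4 -> matches Supplies
So 2 of 9 rows are dropped.

SQL:
SELECT a.name, b.name AS category
FROM products a
INNER JOIN categories b ON a.category_id = b.id

Result:
name     | category   
---------+------------
Desk     | Electronics
Notebook | Books      
Lamp     | Books      
Pen      | Supplies   
Laptop   | Supplies   
Charger  | Electronics
Stapler  | Supplies   


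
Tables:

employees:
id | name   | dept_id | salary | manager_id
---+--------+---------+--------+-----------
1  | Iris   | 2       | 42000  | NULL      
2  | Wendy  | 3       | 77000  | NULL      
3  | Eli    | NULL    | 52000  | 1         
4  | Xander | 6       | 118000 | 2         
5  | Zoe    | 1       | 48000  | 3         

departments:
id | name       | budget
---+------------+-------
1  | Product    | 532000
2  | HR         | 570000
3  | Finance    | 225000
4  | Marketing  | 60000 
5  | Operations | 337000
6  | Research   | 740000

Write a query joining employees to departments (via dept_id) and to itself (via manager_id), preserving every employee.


Two LEFT JOINs from the same base table employees: one to departments via dept_id, one to employees itself via manager_id. Both are LEFT so every employee is preserved.
Match against departments:
  - employee 1 (Iris): dept_id=2 -> matches HR
  - employee 2 (Wendy): dept_id=3 -> matches Finance
  - employee 3 (Eli): dept_id=NULL, no match -> kept with NULL
  - employee 4 (Xander): dept_id=6 -> matches Research
  - employee 5 (Zoe): dept_id=1 -> matches Product
Match against employees (self):
  - employee 1 (Iris): manager_id=NULL -> NULL
  - employee 2 (Wendy): manager_id=NULL -> NULL
  - employee 3 (Eli): manager_id=1 -> Iris
  - employee 4 (Xander): manager_id=2 -> Wendy
  - employee 5 (Zoe): manager_id=3 -> Eli

SQL:
SELECT a.name, b.name AS department, c.name AS manager
FROM employees a
LEFT JOIN departments b ON a.dept_id = b.id
LEFT JOIN employees c ON a.manager_id = c.id

Result:
name   | department | manager
-------+------------+--------
Iris   | HR         | NULL   
Wendy  | Finance    | NULL   
Eli    | NULL       | Iris   
Xander | Research   | Wendy  
Zoe    | Product    | Eli    


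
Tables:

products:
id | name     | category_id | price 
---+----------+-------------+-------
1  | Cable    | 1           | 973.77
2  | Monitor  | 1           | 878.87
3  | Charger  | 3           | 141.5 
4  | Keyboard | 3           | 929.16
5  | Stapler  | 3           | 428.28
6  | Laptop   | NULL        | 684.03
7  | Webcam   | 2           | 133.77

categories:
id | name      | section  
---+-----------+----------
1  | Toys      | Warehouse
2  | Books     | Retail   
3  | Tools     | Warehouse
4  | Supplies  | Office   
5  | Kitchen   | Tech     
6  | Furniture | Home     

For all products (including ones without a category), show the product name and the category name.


LEFT JOIN keeps every row from products (the left table); where category_id has no match in categories, the category columns become NULL. Walk through each product:
  - product 1 (Cable): category_id=1 -> matches Toys
  - product 2 (Monitor): category_id=1 -> matches Toys
  - product 3 (Charger): category_id=3 -> matches Tools
  - product 4 (Keyboard): category_id=3 -> matches Tools
  - product 5 (Stapler): category_id=3 -> matches Tools
  - product 6 (Laptop): category_id=NULL, no match -> kept with NULL
  - product 7 (Webcam): category_id=2 -> matches Books
All 7 rows appear; 1 has NULL category.

SQL:
SELECT a.name, b.name AS category
FROM products a
LEFT JOIN categories b ON a.category_id = b.id

Result:
name     | category
---------+---------
Cable    | Toys    
Monitor  | Toys    
Charger  | Tools   
Keyboard | Tools   
Stapler  | Tools   
Laptop   | NULL    
Webcam   | Books   


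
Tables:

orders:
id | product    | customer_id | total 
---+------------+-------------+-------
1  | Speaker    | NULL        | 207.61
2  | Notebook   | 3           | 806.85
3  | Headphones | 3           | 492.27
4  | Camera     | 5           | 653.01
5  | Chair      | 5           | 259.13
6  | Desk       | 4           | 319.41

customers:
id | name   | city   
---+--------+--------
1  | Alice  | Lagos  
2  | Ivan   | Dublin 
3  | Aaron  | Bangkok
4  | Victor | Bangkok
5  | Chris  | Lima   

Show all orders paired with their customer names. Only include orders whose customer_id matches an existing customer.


INNER JOIN keeps only orders rows whose customer_id matches an id in customers. Walk through each order:
  - order 1 (Speaker): customer_id=NULL, no match -> dropped
  - order 2 (Notebook): customer_id=3 -> matches Aaron
  - order 3 (Headphones): customer_id=3 -> matches Aaron
  - order 4 (Camera): customer_id=5 -> matches Chris
  - order 5 (Chair): customer_id=5 -> matches Chris
  - order 6 (Desk): customer_id=4 -> matches Victor
So 1 of 6 rows is dropped.

SQL:
SELECT a.product, b.name AS customer
FROM orders a
INNER JOIN customers b ON a.customer_id = b.id

Result:
product    | customer
-----------+---------
Notebook   | Aaron   
Headphones | Aaron   
Camera     | Chris   
Chair      | Chris   
Desk       | Victor  


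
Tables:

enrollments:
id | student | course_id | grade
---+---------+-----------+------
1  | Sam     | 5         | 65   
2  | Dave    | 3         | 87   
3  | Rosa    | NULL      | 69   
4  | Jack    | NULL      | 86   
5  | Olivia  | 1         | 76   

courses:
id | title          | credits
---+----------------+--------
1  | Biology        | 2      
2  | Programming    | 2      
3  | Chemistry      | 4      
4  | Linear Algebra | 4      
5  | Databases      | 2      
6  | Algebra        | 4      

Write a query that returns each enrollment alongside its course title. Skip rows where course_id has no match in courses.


INNER JOIN keeps only enrollments rows whose course_id matches an id in courses. Walk through each enrollment:
  - enrollment 1 (Sam): course_id=5 -> matches Databases
  - enrollment 2 (Dave): course_id=3 -> matches Chemistry
  - enrollment 3 (Rosa): course_id=NULL, no match -> dropped
  - enrollment 4 (Jack): course_id=NULL, no match -> dropped
  - enrollment 5 (Olivia): course_id=1 -> matches Biology
So 2 of 5 rows are dropped.

SQL:
SELECT a.student, b.title AS course
FROM enrollments a
INNER JOIN courses b ON a.course_id = b.id

Result:
student | course   
--------+----------
Sam     | Databases
Dave    | Chemistry
Olivia  | Biology  


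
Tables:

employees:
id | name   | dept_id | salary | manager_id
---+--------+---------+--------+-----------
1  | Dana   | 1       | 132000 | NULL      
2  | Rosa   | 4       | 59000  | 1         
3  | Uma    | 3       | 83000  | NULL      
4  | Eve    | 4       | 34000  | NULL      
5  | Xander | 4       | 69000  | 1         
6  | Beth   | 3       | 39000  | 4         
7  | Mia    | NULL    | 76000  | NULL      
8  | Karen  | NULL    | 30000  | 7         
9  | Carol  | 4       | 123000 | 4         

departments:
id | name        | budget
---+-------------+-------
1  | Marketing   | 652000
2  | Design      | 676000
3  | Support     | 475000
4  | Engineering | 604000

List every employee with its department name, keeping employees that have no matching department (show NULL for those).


LEFT JOIN keeps every row from employees (the left table); where dept_id has no match in departments, the department columns become NULL. Walk through each employee:
  - employee 1 (Dana): dept_id=1 -> matches Marketing
  - employee 2 (Rosa): dept_id=4 -> matches Engineering
  - employee 3 (Uma): dept_id=3 -> matches Support
  - employee 4 (Eve): dept_id=4 -> matches Engineering
  - employee 5 (Xander): dept_id=4 -> matches Engineering
  - employee 6 (Beth): dept_id=3 -> matches Support
  - employee 7 (Mia): dept_id=NULL, no match -> kept with NULL
  - employee 8 (Karen): dept_id=NULL, no match -> kept with NULL
  - employee 9 (Carol): dept_id=4 -> matches Engineering
All 9 rows appear; 2 have NULL department.

SQL:
SELECT a.name, b.name AS department
FROM employees a
LEFT JOIN departments b ON a.dept_id = b.id

Result:
name   | department 
-------+------------
Dana   | Marketing  
Rosa   | Engineering
Uma    | Support    
Eve    | Engineering
Xander | Engineering
Beth   | Support    
Mia    | NULL       
Karen  | NULL       
Carol  | Engineering


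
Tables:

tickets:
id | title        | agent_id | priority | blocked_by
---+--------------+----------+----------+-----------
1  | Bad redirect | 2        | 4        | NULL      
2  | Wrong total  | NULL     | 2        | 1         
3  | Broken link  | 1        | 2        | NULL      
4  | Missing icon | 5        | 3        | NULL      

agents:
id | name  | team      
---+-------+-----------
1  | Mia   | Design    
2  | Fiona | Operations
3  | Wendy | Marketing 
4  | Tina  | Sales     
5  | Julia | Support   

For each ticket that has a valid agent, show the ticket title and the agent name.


INNER JOIN keeps only tickets rows whose agent_id matches an id in agents. Walk through each ticket:
  - ticket 1 (Bad redirect): agent_id=2 -> matches Fiona
  - ticket 2 (Wrong total): agent_id=NULL, no match -> dropped
  - ticket 3 (Broken link): agent_id=1 -> matches Mia
  - ticket 4 (Missing icon): agent_id=5 -> matches Julia
So 1 of 4 rows is dropped.

SQL:
SELECT a.title, b.name AS agent
FROM tickets a
INNER JOIN agents b ON a.agent_id = b.id

Result:
title        | agent
-------------+------
Bad redirect | Fiona
Broken link  | Mia  
Missing icon | Julia


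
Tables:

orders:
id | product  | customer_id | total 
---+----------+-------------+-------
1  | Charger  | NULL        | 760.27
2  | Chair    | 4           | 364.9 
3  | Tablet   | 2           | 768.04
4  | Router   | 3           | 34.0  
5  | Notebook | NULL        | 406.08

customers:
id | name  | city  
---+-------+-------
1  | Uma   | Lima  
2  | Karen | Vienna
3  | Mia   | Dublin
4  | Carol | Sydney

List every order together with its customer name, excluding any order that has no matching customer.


INNER JOIN keeps only orders rows whose customer_id matches an id in customers. Walk through each order:
  - order 1 (Charger): customer_id=NULL, no match -> dropped
  - order 2 (Chair): customer_id=4 -> matches Carol
  - order 3 (Tablet): customer_id=2 -> matches Karen
  - order 4 (Router): customer_id=3 -> matches Mia
  - order 5 (Notebook): customer_id=NULL, no match -> dropped
So 2 of 5 rows are dropped.

SQL:
SELECT a.product, b.name AS customer
FROM orders a
INNER JOIN customers b ON a.customer_id = b.id

Result:
product | customer
--------+---------
Chair   | Carol   
Tablet  | Karen   
Router  | Mia     


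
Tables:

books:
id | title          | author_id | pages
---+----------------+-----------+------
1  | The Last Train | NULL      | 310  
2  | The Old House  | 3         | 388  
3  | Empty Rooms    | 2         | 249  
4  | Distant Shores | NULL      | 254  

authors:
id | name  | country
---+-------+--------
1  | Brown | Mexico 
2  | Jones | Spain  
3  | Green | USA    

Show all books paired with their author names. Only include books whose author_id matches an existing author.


INNER JOIN keeps only books rows whose author_id matches an id in authors. Walk through each book:
  - book 1 (The Last Train): author_id=NULL, no match -> dropped
  - book 2 (The Old House): author_id=3 -> matches Green
  - book 3 (Empty Rooms): author_id=2 -> matches Jones
  - book 4 (Distant Shores): author_id=NULL, no match -> dropped
So 2 of 4 rows are dropped.

SQL:
SELECT a.title, b.name AS author
FROM books a
INNER JOIN authors b ON a.author_id = b.id

Result:
title         | author
--------------+-------
The Old House | Green 
Empty Rooms   | Jones 


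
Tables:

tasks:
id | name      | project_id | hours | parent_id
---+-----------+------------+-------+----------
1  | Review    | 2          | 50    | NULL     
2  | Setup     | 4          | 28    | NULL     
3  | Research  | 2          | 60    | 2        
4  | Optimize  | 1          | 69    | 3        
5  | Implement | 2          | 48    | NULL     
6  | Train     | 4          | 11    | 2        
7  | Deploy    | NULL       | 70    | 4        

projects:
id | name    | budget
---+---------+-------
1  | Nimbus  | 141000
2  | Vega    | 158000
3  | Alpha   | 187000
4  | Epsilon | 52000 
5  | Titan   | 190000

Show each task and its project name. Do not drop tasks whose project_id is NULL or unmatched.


LEFT JOIN keeps every row from tasks (the left table); where project_id has no match in projects, the project columns become NULL. Walk through each task:
  - task 1 (Review): project_id=2 -> matches Vega
  - task 2 (Setup): project_id=4 -> matches Epsilon
  - task 3 (Research): project_id=2 -> matches Vega
  - task 4 (Optimize): project_id=1 -> matches Nimbus
  - task 5 (Implement): project_id=2 -> matches Vega
  - task 6 (Train): project_id=4 -> matches Epsilon
  - task 7 (Deploy): project_id=NULL, no match -> kept with NULL
All 7 rows appear; 1 has NULL project.

SQL:
SELECT a.name, b.name AS project
FROM tasks a
LEFT JOIN projects b ON a.project_id = b.id

Result:
name      | project
----------+--------
Review    | Vega   
Setup     | Epsilon
Research  | Vega   
Optimize  | Nimbus 
Implement | Vega   
Train     | Epsilon
Deploy    | NULL   


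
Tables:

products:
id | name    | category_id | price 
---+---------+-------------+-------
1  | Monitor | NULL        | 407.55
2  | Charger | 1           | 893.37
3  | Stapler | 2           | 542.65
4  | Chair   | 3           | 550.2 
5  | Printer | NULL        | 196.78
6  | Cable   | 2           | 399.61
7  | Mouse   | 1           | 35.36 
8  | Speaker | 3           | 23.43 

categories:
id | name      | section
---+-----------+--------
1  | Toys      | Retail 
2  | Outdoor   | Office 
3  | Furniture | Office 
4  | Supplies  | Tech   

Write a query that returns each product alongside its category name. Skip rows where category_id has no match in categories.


INNER JOIN keeps only products rows whose category_id matches an id in categories. Walk through each product:
  - product 1 (Monitor): category_id=NULL, no match -> dropped
  - product 2 (Charger): category_id=1 -> matches Toys
  - product 3 (Stapler): category_id=2 -> matches Outdoor
  - product 4 (Chair): category_id=3 -> matches Furniture
  - product 5 (Printer): category_id=NULL, no match -> dropped
  - product 6 (Cable): category_id=2 -> matches Outdoor
  - product 7 (Mouse): category_id=1 -> matches Toys
  - product 8 (Speaker): category_id=3 -> matches Furniture
So 2 of 8 rows are dropped.

SQL:
SELECT a.name, b.name AS category
FROM products a
INNER JOIN categories b ON a.category_id = b.id

Result:
name    | category 
--------+----------
Charger | Toys     
Stapler | Outdoor  
Chair   | Furniture
Cable   | Outdoor  
Mouse   | Toys     
Speaker | Furniture


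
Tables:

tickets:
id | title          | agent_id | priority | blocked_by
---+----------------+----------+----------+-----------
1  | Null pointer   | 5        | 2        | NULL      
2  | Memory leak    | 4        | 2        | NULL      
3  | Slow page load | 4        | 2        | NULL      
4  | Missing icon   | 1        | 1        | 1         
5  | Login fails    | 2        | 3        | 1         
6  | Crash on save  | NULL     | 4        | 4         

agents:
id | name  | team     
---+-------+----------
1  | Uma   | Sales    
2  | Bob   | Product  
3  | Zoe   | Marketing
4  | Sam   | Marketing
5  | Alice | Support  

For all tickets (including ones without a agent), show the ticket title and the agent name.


LEFT JOIN keeps every row from tickets (the left table); where agent_id has no match in agents, the agent columns become NULL. Walk through each ticket:
  - ticket 1 (Null pointer): agent_id=5 -> matches Alice
  - ticket 2 (Memory leak): agent_id=4 -> matches Sam
  - ticket 3 (Slow page load): agent_id=4 -> matches Sam
  - ticket 4 (Missing icon): agent_id=1 -> matches Uma
  - ticket 5 (Login fails): agent_id=2 -> matches Bob
  - ticket 6 (Crash on save): agent_id=NULL, no match -> kept with NULL
All 6 rows appear; 1 has NULL agent.

SQL:
SELECT a.title, b.name AS agent
FROM tickets a
LEFT JOIN agents b ON a.agent_id = b.id

Result:
title          | agent
---------------+------
Null pointer   | Alice
Memory leak    | Sam  
Slow page load | Sam  
Missing icon   | Uma  
Login fails    | Bob  
Crash on save  | NULL 


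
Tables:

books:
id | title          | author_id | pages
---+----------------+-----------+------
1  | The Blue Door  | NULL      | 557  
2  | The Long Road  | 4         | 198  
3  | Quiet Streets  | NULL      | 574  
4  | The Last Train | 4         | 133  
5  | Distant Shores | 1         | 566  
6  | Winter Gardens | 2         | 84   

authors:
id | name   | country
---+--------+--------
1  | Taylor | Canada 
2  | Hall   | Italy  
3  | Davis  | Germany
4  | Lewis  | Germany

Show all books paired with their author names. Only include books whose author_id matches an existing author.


INNER JOIN keeps only books rows whose author_id matches an id in authors. Walk through each book:
  - book 1 (The Blue Door): author_id=NULL, no match -> dropped
  - book 2 (The Long Road): author_id=4 -> matches Lewis
  - book 3 (Quiet Streets): author_id=NULL, no match -> dropped
  - book 4 (The Last Train): author_id=4 -> matches Lewis
  - book 5 (Distant Shores): author_id=1 -> matches Taylor
  - book 6 (Winter Gardens): author_id=2 -> matches Hall
So 2 of 6 rows are dropped.

SQL:
SELECT a.title, b.name AS author
FROM books a
INNER JOIN authors b ON a.author_id = b.id

Result:
title          | author
---------------+-------
The Long Road  | Lewis 
The Last Train | Lewis 
Distant Shores | Taylor
Winter Gardens | Hall  


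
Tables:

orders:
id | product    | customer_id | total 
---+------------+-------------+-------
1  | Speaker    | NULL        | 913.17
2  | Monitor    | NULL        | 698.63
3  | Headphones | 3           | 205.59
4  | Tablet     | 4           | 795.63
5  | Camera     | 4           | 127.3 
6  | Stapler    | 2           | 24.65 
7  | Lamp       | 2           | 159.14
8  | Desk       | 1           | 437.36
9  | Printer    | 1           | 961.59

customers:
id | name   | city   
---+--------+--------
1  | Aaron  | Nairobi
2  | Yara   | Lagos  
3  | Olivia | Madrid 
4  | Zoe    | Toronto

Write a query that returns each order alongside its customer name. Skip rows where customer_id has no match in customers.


INNER JOIN keeps only orders rows whose customer_id matches an id in customers. Walk through each order:
  - order 1 (Speaker): customer_id=NULL, no match -> dropped
  - order 2 (Monitor): customer_id=NULL, no match -> dropped
  - order 3 (Headphones): customer_id=3 -> matches Olivia
  - order 4 (Tablet): customer_id=4 -> matches Zoe
  - order 5 (Camera): customer_id=4 -> matches Zoe
  - order 6 (Stapler): customer_id=2 -> matches Yara
  - order 7 (Lamp): customer_id=2 -> matches Yara
  - order 8 (Desk): customer_id=1 -> matches Aaron
  - order 9 (Printer): customer_id=1 -> matches Aaron
So 2 of 9 rows are dropped.

SQL:
SELECT a.product, b.name AS customer
FROM orders a
INNER JOIN customers b ON a.customer_id = b.id

Result:
product    | customer
-----------+---------
Headphones | Olivia  
Tablet     | Zoe     
Camera     | Zoe     
Stapler    | Yara    
Lamp       | Yara    
Desk       | Aaron   
Printer    | Aaron   


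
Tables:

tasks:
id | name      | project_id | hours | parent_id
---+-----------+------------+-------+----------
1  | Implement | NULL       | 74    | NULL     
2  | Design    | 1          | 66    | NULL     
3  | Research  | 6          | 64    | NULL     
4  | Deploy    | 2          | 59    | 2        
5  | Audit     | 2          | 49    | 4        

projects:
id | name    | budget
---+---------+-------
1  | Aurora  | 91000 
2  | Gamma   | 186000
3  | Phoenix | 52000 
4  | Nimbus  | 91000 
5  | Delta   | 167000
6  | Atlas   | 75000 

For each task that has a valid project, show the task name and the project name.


INNER JOIN keeps only tasks rows whose project_id matches an id in projects. Walk through each task:
  - task 1 (Implement): project_id=NULL, no match -> dropped
  - task 2 (Design): project_id=1 -> matches Aurora
  - task 3 (Research): project_id=6 -> matches Atlas
  - task 4 (Deploy): project_id=2 -> matches Gamma
  - task 5 (Audit): project_id=2 -> matches Gamma
So 1 of 5 rows is dropped.

SQL:
SELECT a.name, b.name AS project
FROM tasks a
INNER JOIN projects b ON a.project_id = b.id

Result:
name     | project
---------+--------
Design   | Aurora 
Research | Atlas  
Deploy   | Gamma  
Audit    | Gamma  


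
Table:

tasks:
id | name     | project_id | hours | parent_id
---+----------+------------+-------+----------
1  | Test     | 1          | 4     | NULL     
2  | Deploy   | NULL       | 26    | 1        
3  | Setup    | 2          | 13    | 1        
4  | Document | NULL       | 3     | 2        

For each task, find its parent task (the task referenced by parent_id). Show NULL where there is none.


This is a self-join: tasks is joined to a second copy of itself, matching each row's parent_id to another row's id. Use LEFT JOIN so rows with parent_id=NULL are kept.
  - task 1 (Test): parent_id=NULL -> NULL
  - task 2 (Deploy): parent_id=1 -> Test
  - task 3 (Setup): parent_id=1 -> Test
  - task 4 (Document): parent_id=2 -> Deploy

SQL:
SELECT a.name AS item, b.name AS parent
FROM tasks a
LEFT JOIN tasks b ON a.parent_id = b.id

Result:
item     | parent
---------+-------
Test     | NULL  
Deploy   | Test  
Setup    | Test  
Document | Deploy


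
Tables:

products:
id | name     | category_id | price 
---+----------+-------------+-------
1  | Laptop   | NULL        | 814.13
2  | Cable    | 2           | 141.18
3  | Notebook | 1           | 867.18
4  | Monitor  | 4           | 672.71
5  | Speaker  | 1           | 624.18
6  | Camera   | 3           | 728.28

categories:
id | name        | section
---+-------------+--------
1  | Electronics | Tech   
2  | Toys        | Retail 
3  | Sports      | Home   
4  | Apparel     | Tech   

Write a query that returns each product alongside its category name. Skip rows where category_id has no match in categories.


INNER JOIN keeps only products rows whose category_id matches an id in categories. Walk through each product:
  - product 1 (Laptop): category_id=NULL, no match -> dropped
  - product 2 (Cable): category_id=2 -> matches Toys
  - product 3 (Notebook): category_id=1 -> matches Electronics
  - product 4 (Monitor): category_id=4 -> matches Apparel
  - product 5 (Speaker): category_id=1 -> matches Electronics
  - product 6 (Camera): category_id=3 -> matches Sports
So 1 of 6 rows is dropped.

SQL:
SELECT a.name, b.name AS category
FROM products a
INNER JOIN categories b ON a.category_id = b.id

Result:
name     | category   
---------+------------
Cable    | Toys       
Notebook | Electronics
Monitor  | Apparel    
Speaker  | Electronics
Camera   | Sports     


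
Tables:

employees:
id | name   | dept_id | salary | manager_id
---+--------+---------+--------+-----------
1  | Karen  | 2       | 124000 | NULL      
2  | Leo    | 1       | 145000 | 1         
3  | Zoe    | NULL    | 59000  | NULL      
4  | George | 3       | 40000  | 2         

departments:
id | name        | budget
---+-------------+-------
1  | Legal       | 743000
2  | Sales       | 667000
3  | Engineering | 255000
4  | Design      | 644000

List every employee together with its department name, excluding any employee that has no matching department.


INNER JOIN keeps only employees rows whose dept_id matches an id in departments. Walk through each employee:
  - employee 1 (Karen): dept_id=2 -> matches Sales
  - employee 2 (Leo): dept_id=1 -> matches Legal
  - employee 3 (Zoe): dept_id=NULL, no match -> dropped
  - employee 4 (George): dept_id=3 -> matches Engineering
So 1 of 4 rows is dropped.

SQL:
SELECT a.name, b.name AS department
FROM employees a
INNER JOIN departments b ON a.dept_id = b.id

Result:
name   | department 
-------+------------
Karen  | Sales      
Leo    | Legal      
George | Engineering


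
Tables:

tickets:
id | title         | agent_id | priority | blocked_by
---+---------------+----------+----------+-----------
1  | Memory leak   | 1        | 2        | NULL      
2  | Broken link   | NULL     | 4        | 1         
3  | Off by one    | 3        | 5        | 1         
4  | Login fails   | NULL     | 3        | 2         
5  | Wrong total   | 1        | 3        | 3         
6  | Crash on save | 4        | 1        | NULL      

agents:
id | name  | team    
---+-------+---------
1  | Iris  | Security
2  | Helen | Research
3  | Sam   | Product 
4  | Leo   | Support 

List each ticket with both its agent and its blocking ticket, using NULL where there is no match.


Two LEFT JOINs from the same base table tickets: one to agents via agent_id, one to tickets itself via blocked_by. Both are LEFT so every ticket is preserved.
Match against agents:
  - ticket 1 (Memory leak): agent_id=1 -> matches Iris
  - ticket 2 (Broken link): agent_id=NULL, no match -> kept with NULL
  - ticket 3 (Off by one): agent_id=3 -> matches Sam
  - ticket 4 (Login fails): agent_id=NULL, no match -> kept with NULL
  - ticket 5 (Wrong total): agent_id=1 -> matches Iris
  - ticket 6 (Crash on save): agent_id=4 -> matches Leo
Match against tickets (self):
  - ticket 1 (Memory leak): blocked_by=NULL -> NULL
  - ticket 2 (Broken link): blocked_by=1 -> Memory leak
  - ticket 3 (Off by one): blocked_by=1 -> Memory leak
  - ticket 4 (Login fails): blocked_by=2 -> Broken link
  - ticket 5 (Wrong total): blocked_by=3 -> Off by one
  - ticket 6 (Crash on save): blocked_by=NULL -> NULL

SQL:
SELECT a.title, b.name AS agent, c.title AS blocked_by
FROM tickets a
LEFT JOIN agents b ON a.agent_id = b.id
LEFT JOIN tickets c ON a.blocked_by = c.id

Result:
title         | agent | blocked_by 
--------------+-------+------------
Memory leak   | Iris  | NULL       
Broken link   | NULL  | Memory leak
Off by one    | Sam   | Memory leak
Login fails   | NULL  | Broken link
Wrong total   | Iris  | Off by one 
Crash on save | Leo   | NULL       


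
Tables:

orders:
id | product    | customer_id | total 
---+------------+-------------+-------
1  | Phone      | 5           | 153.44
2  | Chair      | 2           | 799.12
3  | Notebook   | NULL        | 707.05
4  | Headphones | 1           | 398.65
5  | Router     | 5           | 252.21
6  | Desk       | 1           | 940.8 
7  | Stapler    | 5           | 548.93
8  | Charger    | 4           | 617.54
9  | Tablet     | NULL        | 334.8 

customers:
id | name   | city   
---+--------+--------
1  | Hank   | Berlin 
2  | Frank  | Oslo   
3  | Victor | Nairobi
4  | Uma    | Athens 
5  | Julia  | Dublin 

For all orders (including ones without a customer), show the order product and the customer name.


LEFT JOIN keeps every row from orders (the left table); where customer_id has no match in customers, the customer columns become NULL. Walk through each order:
  - order 1 (Phone): customer_id=5 -> matches Julia
  - order 2 (Chair): customer_id=2 -> matches Frank
  - order 3 (Notebook): customer_id=NULL, no match -> kept with NULL
  - order 4 (Headphones): customer_id=1 -> matches Hank
  - order 5 (Router): customer_id=5 -> matches Julia
  - order 6 (Desk): customer_id=1 -> matches Hank
  - order 7 (Stapler): customer_id=5 -> matches Julia
  - order 8 (Charger): customer_id=4 -> matches Uma
  - order 9 (Tablet): customer_id=NULL, no match -> kept with NULL
All 9 rows appear; 2 have NULL customer.

SQL:
SELECT a.product, b.name AS customer
FROM orders a
LEFT JOIN customers b ON a.customer_id = b.id

Result:
product    | customer
-----------+---------
Phone      | Julia   
Chair      | Frank   
Notebook   | NULL    
Headphones | Hank    
Router     | Julia   
Desk       | Hank    
Stapler    | Julia   
Charger    | Uma     
Tablet     | NULL    
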